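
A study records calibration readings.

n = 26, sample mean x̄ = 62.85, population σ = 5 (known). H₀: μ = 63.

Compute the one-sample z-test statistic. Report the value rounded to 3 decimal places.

test statistic = -0.153

SE = σ/√n = 5/√26 = 0.9806
z = (x̄−μ₀)/SE = (62.85−63)/0.9806 = -0.1530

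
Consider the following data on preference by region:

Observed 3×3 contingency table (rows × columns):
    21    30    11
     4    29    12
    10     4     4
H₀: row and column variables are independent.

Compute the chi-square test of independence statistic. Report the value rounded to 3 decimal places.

Row totals [62, 45, 18], col totals [35, 63, 27], n=125
χ² = (21−17.36)²/17.36 + (30−31.25)²/31.25 + (11−13.39)²/13.39 + (4−12.60)²/12.60 + (29−22.68)²/22.68 + (12−9.72)²/9.72 + (10−5.04)²/5.04 + (4−9.07)²/9.07 + (4−3.89)²/3.89 = 17.1263
df = 4

test statistic = 17.126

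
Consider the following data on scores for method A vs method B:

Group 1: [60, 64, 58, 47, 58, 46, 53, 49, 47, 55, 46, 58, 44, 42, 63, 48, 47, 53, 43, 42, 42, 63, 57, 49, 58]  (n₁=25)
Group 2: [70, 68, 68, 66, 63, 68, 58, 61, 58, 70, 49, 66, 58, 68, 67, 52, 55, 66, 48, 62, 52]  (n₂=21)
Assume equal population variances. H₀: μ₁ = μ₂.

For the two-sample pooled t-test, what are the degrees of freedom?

df = n₁ + n₂ − 2 = 25 + 21 − 2 = 44

degrees of freedom = 44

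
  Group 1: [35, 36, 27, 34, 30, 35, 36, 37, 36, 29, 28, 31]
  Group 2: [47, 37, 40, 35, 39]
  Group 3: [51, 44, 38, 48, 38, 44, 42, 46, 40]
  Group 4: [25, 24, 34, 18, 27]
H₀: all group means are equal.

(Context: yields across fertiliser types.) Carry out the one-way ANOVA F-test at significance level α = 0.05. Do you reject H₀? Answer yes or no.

reject H₀: yes

Group means [32.83, 39.60, 43.44, 25.60], grand mean 35.839
SSB = Σnᵢ(x̄ᵢ−x̄)² = 1223.905; SSW = ΣΣ(x−x̄ᵢ)² = 516.289
MSB = 1223.905/3 = 407.9682; MSW = 516.289/27 = 19.1218
F = MSB/MSW = 21.3352
df = (3, 27)
p-value (upper-tail) = 0.00000
At α=0.05: p < α → reject H₀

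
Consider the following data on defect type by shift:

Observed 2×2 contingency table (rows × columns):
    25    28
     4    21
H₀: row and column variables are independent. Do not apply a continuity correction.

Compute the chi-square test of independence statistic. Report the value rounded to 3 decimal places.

test statistic = 7.066

Row totals [53, 25], col totals [29, 49], n=78
χ² = (25−19.71)²/19.71 + (28−33.29)²/33.29 + (4−9.29)²/9.29 + (21−15.71)²/15.71 = 7.0662
df = 1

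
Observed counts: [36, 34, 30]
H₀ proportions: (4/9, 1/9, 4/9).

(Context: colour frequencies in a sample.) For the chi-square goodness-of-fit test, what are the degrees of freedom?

degrees of freedom = 2

df = k − 1 = 3 − 1 = 2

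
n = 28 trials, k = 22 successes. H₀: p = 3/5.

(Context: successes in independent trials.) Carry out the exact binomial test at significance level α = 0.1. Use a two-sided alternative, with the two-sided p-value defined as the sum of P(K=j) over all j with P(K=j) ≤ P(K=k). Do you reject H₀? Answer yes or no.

Exact binomial: n=28, k=22, p₀=3/5=0.6000
P(X=j) = C(n,j)·p₀^j·(1−p₀)^(n−j); p = Σ P(X=j) over j with P(X=j) ≤ P(X=22)
p-value (two-sided) = 0.05296
At α=0.1: p < α → reject H₀

reject H₀: yes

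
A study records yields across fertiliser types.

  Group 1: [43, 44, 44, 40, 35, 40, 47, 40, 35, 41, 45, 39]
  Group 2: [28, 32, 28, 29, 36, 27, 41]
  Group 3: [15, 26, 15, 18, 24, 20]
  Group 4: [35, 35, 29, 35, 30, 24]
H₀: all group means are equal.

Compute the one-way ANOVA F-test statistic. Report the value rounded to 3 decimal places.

test statistic = 32.482

Group means [41.08, 31.57, 19.67, 31.33], grand mean 32.903
SSB = Σnᵢ(x̄ᵢ−x̄)² = 1881.412; SSW = ΣΣ(x−x̄ᵢ)² = 521.298
MSB = 1881.412/3 = 627.1374; MSW = 521.298/27 = 19.3073
F = MSB/MSW = 32.4818
df = (3, 27)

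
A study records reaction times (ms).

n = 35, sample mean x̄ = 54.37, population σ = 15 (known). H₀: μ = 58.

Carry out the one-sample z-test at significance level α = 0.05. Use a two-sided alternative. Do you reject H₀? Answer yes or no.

reject H₀: no

SE = σ/√n = 15/√35 = 2.5355
z = (x̄−μ₀)/SE = (54.37−58)/2.5355 = -1.4317
p-value (two-sided) = 0.15223
At α=0.05: p ≥ α → fail to reject H₀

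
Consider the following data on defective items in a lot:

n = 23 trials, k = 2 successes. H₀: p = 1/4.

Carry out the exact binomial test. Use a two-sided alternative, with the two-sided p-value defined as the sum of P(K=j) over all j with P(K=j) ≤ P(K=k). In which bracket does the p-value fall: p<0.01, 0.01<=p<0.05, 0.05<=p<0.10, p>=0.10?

Exact binomial: n=23, k=2, p₀=1/4=0.2500
P(X=j) = C(n,j)·p₀^j·(1−p₀)^(n−j); p = Σ P(X=j) over j with P(X=j) ≤ P(X=2)
p-value (two-sided) = 0.08998
→ bracket: 0.05<=p<0.10

p-value bracket: 0.05<=p<0.10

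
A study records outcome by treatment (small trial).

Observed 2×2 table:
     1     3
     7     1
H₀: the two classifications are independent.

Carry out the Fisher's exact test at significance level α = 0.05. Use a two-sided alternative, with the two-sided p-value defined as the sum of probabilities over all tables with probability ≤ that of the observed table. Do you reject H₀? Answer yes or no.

reject H₀: no

Margins: r₁=4, r₂=8, c₁=8, c₂=4, n=12
p_obs = C(4,1)·C(8,7)/C(12,8); sum pmf over tables with pmf ≤ p_obs
p-value (two-sided) = 0.06667
At α=0.05: p ≥ α → fail to reject H₀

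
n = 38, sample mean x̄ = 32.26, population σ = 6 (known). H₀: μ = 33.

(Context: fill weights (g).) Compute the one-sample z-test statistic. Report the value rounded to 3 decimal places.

test statistic = -0.760

SE = σ/√n = 6/√38 = 0.9733
z = (x̄−μ₀)/SE = (32.26−33)/0.9733 = -0.7603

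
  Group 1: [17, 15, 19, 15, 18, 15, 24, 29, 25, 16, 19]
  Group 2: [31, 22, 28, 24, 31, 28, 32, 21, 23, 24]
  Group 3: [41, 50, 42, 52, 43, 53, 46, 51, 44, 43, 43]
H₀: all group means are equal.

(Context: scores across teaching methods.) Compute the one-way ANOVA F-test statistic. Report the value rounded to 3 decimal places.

test statistic = 108.271

Group means [19.27, 26.40, 46.18], grand mean 30.750
SSB = Σnᵢ(x̄ᵢ−x̄)² = 4257.782; SSW = ΣΣ(x−x̄ᵢ)² = 570.218
MSB = 4257.782/2 = 2128.8909; MSW = 570.218/29 = 19.6627
F = MSB/MSW = 108.2706
df = (2, 29)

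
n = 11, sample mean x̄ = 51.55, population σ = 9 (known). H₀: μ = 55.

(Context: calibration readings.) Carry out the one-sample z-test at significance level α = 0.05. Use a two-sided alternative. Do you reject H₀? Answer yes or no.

SE = σ/√n = 9/√11 = 2.7136
z = (x̄−μ₀)/SE = (51.55−55)/2.7136 = -1.2714
p-value (two-sided) = 0.20360
At α=0.05: p ≥ α → fail to reject H₀

reject H₀: no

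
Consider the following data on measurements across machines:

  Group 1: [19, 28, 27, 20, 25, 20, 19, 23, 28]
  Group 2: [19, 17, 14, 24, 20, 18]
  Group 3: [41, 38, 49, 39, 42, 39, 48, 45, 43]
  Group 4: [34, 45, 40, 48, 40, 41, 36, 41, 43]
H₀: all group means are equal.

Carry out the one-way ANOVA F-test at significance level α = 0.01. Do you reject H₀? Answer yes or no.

Group means [23.22, 18.67, 42.67, 40.89], grand mean 32.515
SSB = Σnᵢ(x̄ᵢ−x̄)² = 3486.465; SSW = ΣΣ(x−x̄ᵢ)² = 445.778
MSB = 3486.465/3 = 1162.1549; MSW = 445.778/29 = 15.3716
F = MSB/MSW = 75.6038
df = (3, 29)
p-value (upper-tail) = 0.00000
At α=0.01: p < α → reject H₀

reject H₀: yes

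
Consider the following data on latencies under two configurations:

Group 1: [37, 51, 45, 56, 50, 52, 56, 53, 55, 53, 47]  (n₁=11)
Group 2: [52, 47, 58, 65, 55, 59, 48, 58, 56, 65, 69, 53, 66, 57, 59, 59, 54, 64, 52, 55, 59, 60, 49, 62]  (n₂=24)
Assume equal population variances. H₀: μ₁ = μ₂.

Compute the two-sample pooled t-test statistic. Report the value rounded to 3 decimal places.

x̄₁=50.455, s₁=5.663, n₁=11
x̄₂=57.542, s₂=5.808, n₂=24
s_p² = [10·5.663² + 23·5.808²]/33 = 33.2329
SE = √(s_p²·(1/11+1/24)) = 2.0990
t = (50.455−57.542)/2.0990 = -3.3764
df = 33

test statistic = -3.376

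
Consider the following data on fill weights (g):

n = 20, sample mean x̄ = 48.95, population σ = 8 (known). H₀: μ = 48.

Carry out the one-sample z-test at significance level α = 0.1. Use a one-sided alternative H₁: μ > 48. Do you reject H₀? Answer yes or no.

reject H₀: no

SE = σ/√n = 8/√20 = 1.7889
z = (x̄−μ₀)/SE = (48.95−48)/1.7889 = 0.5311
p-value (one-sided, H₁ greater) = 0.29769
At α=0.1: p ≥ α → fail to reject H₀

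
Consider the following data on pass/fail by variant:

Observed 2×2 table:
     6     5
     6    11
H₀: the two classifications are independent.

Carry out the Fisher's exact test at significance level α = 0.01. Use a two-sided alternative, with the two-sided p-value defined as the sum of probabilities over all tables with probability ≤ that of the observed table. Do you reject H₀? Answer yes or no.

Margins: r₁=11, r₂=17, c₁=12, c₂=16, n=28
p_obs = C(11,6)·C(17,6)/C(28,12); sum pmf over tables with pmf ≤ p_obs
p-value (two-sided) = 0.44095
At α=0.01: p ≥ α → fail to reject H₀

reject H₀: no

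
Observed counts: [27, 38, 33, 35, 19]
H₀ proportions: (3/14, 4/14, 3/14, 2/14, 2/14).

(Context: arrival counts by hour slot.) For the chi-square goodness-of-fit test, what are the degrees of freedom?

degrees of freedom = 4

df = k − 1 = 5 − 1 = 4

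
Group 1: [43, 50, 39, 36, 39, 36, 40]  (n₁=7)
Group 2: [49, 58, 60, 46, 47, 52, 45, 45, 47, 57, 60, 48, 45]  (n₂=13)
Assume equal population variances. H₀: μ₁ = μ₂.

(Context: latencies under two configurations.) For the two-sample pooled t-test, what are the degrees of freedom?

df = n₁ + n₂ − 2 = 7 + 13 − 2 = 18

degrees of freedom = 18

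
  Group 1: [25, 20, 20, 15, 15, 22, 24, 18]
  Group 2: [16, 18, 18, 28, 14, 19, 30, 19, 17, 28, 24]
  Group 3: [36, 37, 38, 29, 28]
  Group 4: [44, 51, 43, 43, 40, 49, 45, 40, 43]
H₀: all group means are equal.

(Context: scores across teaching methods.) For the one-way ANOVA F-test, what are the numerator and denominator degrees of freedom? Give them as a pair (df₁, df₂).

degrees of freedom = [3, 29]

k = 4 groups, N = 33 total
df = (k−1, N−k) = (4−1, 33−4) = (3, 29)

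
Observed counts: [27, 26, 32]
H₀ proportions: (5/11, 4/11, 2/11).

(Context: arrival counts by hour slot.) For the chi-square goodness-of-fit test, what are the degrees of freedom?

df = k − 1 = 3 − 1 = 2

degrees of freedom = 2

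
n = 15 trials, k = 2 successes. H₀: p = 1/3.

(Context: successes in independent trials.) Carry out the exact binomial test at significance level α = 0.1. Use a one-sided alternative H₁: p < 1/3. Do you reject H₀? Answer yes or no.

reject H₀: yes

Exact binomial: n=15, k=2, p₀=1/3=0.3333
P(X≤2) from Σ C(n,i)·p₀^i·(1−p₀)^(n−i)
p-value (one-sided, H₁ less) = 0.07936
At α=0.1: p < α → reject H₀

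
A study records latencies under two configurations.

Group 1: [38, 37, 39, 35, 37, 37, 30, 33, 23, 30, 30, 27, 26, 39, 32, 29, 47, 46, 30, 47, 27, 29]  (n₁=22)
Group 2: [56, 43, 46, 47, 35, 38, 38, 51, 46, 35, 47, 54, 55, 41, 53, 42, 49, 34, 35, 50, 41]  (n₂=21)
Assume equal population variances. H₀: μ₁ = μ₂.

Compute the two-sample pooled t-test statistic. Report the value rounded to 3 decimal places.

x̄₁=34.000, s₁=6.824, n₁=22
x̄₂=44.571, s₂=7.117, n₂=21
s_p² = [21·6.824² + 20·7.117²]/41 = 48.5645
SE = √(s_p²·(1/22+1/21)) = 2.1260
t = (34.000−44.571)/2.1260 = -4.9723
df = 41

test statistic = -4.972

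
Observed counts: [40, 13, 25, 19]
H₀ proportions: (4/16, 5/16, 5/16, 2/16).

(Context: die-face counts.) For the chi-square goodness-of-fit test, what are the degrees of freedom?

degrees of freedom = 3

df = k − 1 = 4 − 1 = 3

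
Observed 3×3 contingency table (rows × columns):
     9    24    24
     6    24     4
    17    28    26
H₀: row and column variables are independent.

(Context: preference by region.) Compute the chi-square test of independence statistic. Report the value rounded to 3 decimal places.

Row totals [57, 34, 71], col totals [32, 76, 54], n=162
χ² = (9−11.26)²/11.26 + (24−26.74)²/26.74 + (24−19.00)²/19.00 + (6−6.72)²/6.72 + (24−15.95)²/15.95 + (4−11.33)²/11.33 + (17−14.02)²/14.02 + (28−33.31)²/33.31 + (26−23.67)²/23.67 = 12.6409
df = 4

test statistic = 12.641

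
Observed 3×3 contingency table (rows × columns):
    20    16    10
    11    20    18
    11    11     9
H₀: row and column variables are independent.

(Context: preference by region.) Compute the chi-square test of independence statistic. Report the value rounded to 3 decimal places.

test statistic = 5.291

Row totals [46, 49, 31], col totals [42, 47, 37], n=126
χ² = (20−15.33)²/15.33 + (16−17.16)²/17.16 + (10−13.51)²/13.51 + (11−16.33)²/16.33 + (20−18.28)²/18.28 + (18−14.39)²/14.39 + (11−10.33)²/10.33 + (11−11.56)²/11.56 + (9−9.10)²/9.10 = 5.2912
df = 4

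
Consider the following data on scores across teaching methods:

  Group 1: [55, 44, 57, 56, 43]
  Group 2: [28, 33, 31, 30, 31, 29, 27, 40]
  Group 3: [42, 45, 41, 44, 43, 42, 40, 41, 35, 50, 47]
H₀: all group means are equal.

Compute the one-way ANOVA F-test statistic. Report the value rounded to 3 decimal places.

test statistic = 30.067

Group means [51.00, 31.12, 42.73], grand mean 40.583
SSB = Σnᵢ(x̄ᵢ−x̄)² = 1308.777; SSW = ΣΣ(x−x̄ᵢ)² = 457.057
MSB = 1308.777/2 = 654.3883; MSW = 457.057/21 = 21.7646
F = MSB/MSW = 30.0666
df = (2, 21)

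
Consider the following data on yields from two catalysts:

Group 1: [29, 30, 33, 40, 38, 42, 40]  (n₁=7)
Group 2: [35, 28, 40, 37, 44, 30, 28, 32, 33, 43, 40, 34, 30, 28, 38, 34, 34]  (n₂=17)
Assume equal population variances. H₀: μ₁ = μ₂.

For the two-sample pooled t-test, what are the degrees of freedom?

df = n₁ + n₂ − 2 = 7 + 17 − 2 = 22

degrees of freedom = 22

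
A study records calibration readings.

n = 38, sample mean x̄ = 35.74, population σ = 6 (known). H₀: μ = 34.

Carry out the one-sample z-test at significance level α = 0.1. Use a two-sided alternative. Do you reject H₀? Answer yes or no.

SE = σ/√n = 6/√38 = 0.9733
z = (x̄−μ₀)/SE = (35.74−34)/0.9733 = 1.7877
p-value (two-sided) = 0.07383
At α=0.1: p < α → reject H₀

reject H₀: yes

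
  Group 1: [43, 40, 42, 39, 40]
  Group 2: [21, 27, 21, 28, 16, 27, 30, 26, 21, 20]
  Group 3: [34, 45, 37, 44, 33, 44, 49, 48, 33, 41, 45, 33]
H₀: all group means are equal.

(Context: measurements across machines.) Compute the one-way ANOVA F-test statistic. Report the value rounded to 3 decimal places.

Group means [40.80, 23.70, 40.50], grand mean 34.333
SSB = Σnᵢ(x̄ᵢ−x̄)² = 1796.100; SSW = ΣΣ(x−x̄ᵢ)² = 607.900
MSB = 1796.100/2 = 898.0500; MSW = 607.900/24 = 25.3292
F = MSB/MSW = 35.4552
df = (2, 24)

test statistic = 35.455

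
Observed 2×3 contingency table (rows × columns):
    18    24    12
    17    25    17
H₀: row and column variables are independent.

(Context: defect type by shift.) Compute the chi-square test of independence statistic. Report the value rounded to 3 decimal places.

Row totals [54, 59], col totals [35, 49, 29], n=113
χ² = (18−16.73)²/16.73 + (24−23.42)²/23.42 + (12−13.86)²/13.86 + (17−18.27)²/18.27 + (25−25.58)²/25.58 + (17−15.14)²/15.14 = 0.6912
df = 2

test statistic = 0.691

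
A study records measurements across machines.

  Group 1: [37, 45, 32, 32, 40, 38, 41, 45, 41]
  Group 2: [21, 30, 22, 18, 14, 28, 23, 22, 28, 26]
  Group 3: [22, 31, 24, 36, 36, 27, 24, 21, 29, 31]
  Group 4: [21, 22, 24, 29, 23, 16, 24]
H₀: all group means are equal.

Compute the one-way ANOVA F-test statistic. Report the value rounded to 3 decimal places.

test statistic = 21.178

Group means [39.00, 23.20, 28.10, 22.71], grand mean 28.417
SSB = Σnᵢ(x̄ᵢ−x̄)² = 1508.821; SSW = ΣΣ(x−x̄ᵢ)² = 759.929
MSB = 1508.821/3 = 502.9405; MSW = 759.929/32 = 23.7478
F = MSB/MSW = 21.1784
df = (3, 32)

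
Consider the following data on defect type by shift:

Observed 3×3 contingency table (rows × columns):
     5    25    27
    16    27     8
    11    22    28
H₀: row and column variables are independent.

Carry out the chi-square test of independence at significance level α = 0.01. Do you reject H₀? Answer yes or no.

reject H₀: yes

Row totals [57, 51, 61], col totals [32, 74, 63], n=169
χ² = (5−10.79)²/10.79 + (25−24.96)²/24.96 + (27−21.25)²/21.25 + (16−9.66)²/9.66 + (27−22.33)²/22.33 + (8−19.01)²/19.01 + (11−11.55)²/11.55 + (22−26.71)²/26.71 + (28−22.74)²/22.74 = 18.2606
df = 4
p-value (upper-tail) = 0.00110
At α=0.01: p < α → reject H₀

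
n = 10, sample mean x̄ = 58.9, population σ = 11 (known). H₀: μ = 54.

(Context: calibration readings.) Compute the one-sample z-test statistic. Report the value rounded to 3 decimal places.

SE = σ/√n = 11/√10 = 3.4785
z = (x̄−μ₀)/SE = (58.9−54)/3.4785 = 1.4087

test statistic = 1.409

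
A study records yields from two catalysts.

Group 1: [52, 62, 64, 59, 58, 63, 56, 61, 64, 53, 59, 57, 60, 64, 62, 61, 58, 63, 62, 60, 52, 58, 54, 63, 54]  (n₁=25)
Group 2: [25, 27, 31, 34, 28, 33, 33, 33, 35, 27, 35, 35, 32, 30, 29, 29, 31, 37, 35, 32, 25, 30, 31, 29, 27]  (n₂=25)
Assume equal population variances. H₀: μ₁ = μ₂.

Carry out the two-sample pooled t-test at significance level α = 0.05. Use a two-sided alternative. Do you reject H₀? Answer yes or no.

x̄₁=59.160, s₁=3.870, n₁=25
x̄₂=30.920, s₂=3.328, n₂=25
s_p² = [24·3.870² + 24·3.328²]/48 = 13.0250
SE = √(s_p²·(1/25+1/25)) = 1.0208
t = (59.160−30.920)/1.0208 = 27.6650
df = 48
p-value (two-sided) = 0.00000
At α=0.05: p < α → reject H₀

reject H₀: yes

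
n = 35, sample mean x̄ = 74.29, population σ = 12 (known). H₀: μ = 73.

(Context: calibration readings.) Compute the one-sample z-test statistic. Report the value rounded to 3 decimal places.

test statistic = 0.636

SE = σ/√n = 12/√35 = 2.0284
z = (x̄−μ₀)/SE = (74.29−73)/2.0284 = 0.6360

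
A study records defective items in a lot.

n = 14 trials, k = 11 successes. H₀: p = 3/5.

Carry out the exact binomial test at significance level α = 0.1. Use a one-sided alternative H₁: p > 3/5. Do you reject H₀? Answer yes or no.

reject H₀: no

Exact binomial: n=14, k=11, p₀=3/5=0.6000
P(X≥11) from Σ C(n,i)·p₀^i·(1−p₀)^(n−i)
p-value (one-sided, H₁ greater) = 0.12431
At α=0.1: p ≥ α → fail to reject H₀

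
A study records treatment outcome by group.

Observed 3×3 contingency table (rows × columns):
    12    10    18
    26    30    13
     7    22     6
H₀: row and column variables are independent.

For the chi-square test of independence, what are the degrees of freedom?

degrees of freedom = 4

df = (r−1)(c−1) = (3−1)·(3−1) = 4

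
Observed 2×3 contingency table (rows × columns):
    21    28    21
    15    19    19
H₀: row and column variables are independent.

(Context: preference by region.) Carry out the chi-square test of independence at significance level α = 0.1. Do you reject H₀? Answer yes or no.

reject H₀: no

Row totals [70, 53], col totals [36, 47, 40], n=123
χ² = (21−20.49)²/20.49 + (28−26.75)²/26.75 + (21−22.76)²/22.76 + (15−15.51)²/15.51 + (19−20.25)²/20.25 + (19−17.24)²/17.24 = 0.4830
df = 2
p-value (upper-tail) = 0.78543
At α=0.1: p ≥ α → fail to reject H₀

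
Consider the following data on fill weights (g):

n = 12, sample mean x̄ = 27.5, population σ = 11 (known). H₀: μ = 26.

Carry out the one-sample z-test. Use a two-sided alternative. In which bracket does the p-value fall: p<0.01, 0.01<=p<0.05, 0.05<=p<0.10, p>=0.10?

p-value bracket: p>=0.10

SE = σ/√n = 11/√12 = 3.1754
z = (x̄−μ₀)/SE = (27.5−26)/3.1754 = 0.4724
p-value (two-sided) = 0.63666
→ bracket: p>=0.10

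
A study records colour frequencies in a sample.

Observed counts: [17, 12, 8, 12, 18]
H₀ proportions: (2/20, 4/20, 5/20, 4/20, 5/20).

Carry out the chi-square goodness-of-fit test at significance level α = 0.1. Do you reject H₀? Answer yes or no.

reject H₀: yes

n = 67; E_i = n·p_i = [6.70, 13.40, 16.75, 13.40, 16.75]
χ² = (17−6.70)²/6.70 + (12−13.40)²/13.40 + (8−16.75)²/16.75 + (12−13.40)²/13.40 + (18−16.75)²/16.75 = 20.7910
df = 4
p-value (upper-tail) = 0.00035
At α=0.1: p < α → reject H₀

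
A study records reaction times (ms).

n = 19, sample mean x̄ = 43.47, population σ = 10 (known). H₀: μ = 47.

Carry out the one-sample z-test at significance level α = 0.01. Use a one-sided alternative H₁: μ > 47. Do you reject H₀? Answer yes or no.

SE = σ/√n = 10/√19 = 2.2942
z = (x̄−μ₀)/SE = (43.47−47)/2.2942 = -1.5387
p-value (one-sided, H₁ greater) = 0.93806
At α=0.01: p ≥ α → fail to reject H₀

reject H₀: no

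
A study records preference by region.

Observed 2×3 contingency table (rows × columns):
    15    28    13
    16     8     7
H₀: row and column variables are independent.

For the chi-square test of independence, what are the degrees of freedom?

df = (r−1)(c−1) = (2−1)·(3−1) = 2

degrees of freedom = 2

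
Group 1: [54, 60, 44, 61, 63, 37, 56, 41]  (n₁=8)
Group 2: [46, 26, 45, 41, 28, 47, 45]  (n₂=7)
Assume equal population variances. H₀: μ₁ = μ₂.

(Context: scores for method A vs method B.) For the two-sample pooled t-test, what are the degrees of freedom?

df = n₁ + n₂ − 2 = 8 + 7 − 2 = 13

degrees of freedom = 13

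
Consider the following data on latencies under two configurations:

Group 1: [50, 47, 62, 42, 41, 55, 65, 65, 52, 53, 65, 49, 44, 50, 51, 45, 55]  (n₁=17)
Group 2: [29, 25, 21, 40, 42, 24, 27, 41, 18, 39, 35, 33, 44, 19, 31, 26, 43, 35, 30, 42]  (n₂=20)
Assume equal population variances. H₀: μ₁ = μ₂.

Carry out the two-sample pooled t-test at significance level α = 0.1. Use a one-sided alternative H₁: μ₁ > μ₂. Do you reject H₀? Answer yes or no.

x̄₁=52.412, s₁=7.906, n₁=17
x̄₂=32.200, s₂=8.433, n₂=20
s_p² = [16·7.906² + 19·8.433²]/35 = 67.1805
SE = √(s_p²·(1/17+1/20)) = 2.7039
t = (52.412−32.200)/2.7039 = 7.4752
df = 35
p-value (one-sided, H₁ greater) = 0.00000
At α=0.1: p < α → reject H₀

reject H₀: yes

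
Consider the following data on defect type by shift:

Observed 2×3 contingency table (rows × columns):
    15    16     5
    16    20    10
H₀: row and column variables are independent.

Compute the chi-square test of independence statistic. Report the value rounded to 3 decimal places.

test statistic = 0.938

Row totals [36, 46], col totals [31, 36, 15], n=82
χ² = (15−13.61)²/13.61 + (16−15.80)²/15.80 + (5−6.59)²/6.59 + (16−17.39)²/17.39 + (20−20.20)²/20.20 + (10−8.41)²/8.41 = 0.9378
df = 2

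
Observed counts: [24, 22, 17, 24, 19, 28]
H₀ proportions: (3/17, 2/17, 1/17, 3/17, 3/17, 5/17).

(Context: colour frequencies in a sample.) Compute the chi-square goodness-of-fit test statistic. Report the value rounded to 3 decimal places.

n = 134; E_i = n·p_i = [23.65, 15.76, 7.88, 23.65, 23.65, 39.41]
χ² = (24−23.65)²/23.65 + (22−15.76)²/15.76 + (17−7.88)²/7.88 + (24−23.65)²/23.65 + (19−23.65)²/23.65 + (28−39.41)²/39.41 = 17.2408
df = 5

test statistic = 17.241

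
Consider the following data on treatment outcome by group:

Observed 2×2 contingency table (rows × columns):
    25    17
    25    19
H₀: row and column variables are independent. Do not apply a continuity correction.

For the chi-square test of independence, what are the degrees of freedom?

df = (r−1)(c−1) = (2−1)·(2−1) = 1

degrees of freedom = 1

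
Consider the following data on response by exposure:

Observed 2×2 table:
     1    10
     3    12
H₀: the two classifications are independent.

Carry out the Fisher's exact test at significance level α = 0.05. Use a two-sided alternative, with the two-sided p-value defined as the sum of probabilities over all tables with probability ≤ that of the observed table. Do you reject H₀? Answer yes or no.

reject H₀: no

Margins: r₁=11, r₂=15, c₁=4, c₂=22, n=26
p_obs = C(11,1)·C(15,3)/C(26,4); sum pmf over tables with pmf ≤ p_obs
p-value (two-sided) = 0.61371
At α=0.05: p ≥ α → fail to reject H₀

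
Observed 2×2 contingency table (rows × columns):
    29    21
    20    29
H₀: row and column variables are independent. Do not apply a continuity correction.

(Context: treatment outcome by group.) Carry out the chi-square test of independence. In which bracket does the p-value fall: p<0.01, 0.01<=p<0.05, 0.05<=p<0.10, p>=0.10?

p-value bracket: 0.05<=p<0.10

Row totals [50, 49], col totals [49, 50], n=99
χ² = (29−24.75)²/24.75 + (21−25.25)²/25.25 + (20−24.25)²/24.25 + (29−24.75)²/24.75 = 2.9233
df = 1
p-value (upper-tail) = 0.08731
→ bracket: 0.05<=p<0.10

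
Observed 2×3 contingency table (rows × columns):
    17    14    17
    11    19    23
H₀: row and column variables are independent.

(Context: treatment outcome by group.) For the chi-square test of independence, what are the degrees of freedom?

degrees of freedom = 2

df = (r−1)(c−1) = (2−1)·(3−1) = 2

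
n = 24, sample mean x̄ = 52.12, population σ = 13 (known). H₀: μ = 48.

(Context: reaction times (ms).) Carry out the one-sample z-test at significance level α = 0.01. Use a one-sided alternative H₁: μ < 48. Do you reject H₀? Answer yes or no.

SE = σ/√n = 13/√24 = 2.6536
z = (x̄−μ₀)/SE = (52.12−48)/2.6536 = 1.5526
p-value (one-sided, H₁ less) = 0.93974
At α=0.01: p ≥ α → fail to reject H₀

reject H₀: no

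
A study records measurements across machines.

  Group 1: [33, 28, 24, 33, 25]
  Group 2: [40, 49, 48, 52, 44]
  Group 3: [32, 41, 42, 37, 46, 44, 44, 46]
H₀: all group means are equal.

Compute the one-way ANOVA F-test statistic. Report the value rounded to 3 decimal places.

Group means [28.60, 46.60, 41.50], grand mean 39.333
SSB = Σnᵢ(x̄ᵢ−x̄)² = 877.600; SSW = ΣΣ(x−x̄ᵢ)² = 324.400
MSB = 877.600/2 = 438.8000; MSW = 324.400/15 = 21.6267
F = MSB/MSW = 20.2898
df = (2, 15)

test statistic = 20.290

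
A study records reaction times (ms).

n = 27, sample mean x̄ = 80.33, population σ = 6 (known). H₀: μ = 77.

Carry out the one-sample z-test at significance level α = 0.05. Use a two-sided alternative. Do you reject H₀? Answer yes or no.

reject H₀: yes

SE = σ/√n = 6/√27 = 1.1547
z = (x̄−μ₀)/SE = (80.33−77)/1.1547 = 2.8839
p-value (two-sided) = 0.00393
At α=0.05: p < α → reject H₀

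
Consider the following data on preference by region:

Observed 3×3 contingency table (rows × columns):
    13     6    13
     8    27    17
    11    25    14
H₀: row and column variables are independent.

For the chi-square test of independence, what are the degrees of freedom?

degrees of freedom = 4

df = (r−1)(c−1) = (3−1)·(3−1) = 4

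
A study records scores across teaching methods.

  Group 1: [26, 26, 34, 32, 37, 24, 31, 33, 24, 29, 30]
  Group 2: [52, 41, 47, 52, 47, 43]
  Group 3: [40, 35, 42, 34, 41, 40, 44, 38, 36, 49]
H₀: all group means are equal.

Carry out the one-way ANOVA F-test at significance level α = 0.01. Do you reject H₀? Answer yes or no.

reject H₀: yes

Group means [29.64, 47.00, 39.90], grand mean 37.296
SSB = Σnᵢ(x̄ᵢ−x̄)² = 1278.184; SSW = ΣΣ(x−x̄ᵢ)² = 467.445
MSB = 1278.184/2 = 639.0921; MSW = 467.445/24 = 19.4769
F = MSB/MSW = 32.8128
df = (2, 24)
p-value (upper-tail) = 0.00000
At α=0.01: p < α → reject H₀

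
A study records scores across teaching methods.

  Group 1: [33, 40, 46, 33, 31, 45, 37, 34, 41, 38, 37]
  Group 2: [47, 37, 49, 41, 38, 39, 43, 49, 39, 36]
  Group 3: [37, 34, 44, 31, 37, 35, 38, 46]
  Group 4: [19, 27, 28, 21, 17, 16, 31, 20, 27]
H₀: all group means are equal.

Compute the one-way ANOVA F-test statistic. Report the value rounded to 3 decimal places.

Group means [37.73, 41.80, 37.75, 22.89], grand mean 35.289
SSB = Σnᵢ(x̄ᵢ−x̄)² = 1921.645; SSW = ΣΣ(x−x̄ᵢ)² = 872.171
MSB = 1921.645/3 = 640.5484; MSW = 872.171/34 = 25.6521
F = MSB/MSW = 24.9706
df = (3, 34)

test statistic = 24.971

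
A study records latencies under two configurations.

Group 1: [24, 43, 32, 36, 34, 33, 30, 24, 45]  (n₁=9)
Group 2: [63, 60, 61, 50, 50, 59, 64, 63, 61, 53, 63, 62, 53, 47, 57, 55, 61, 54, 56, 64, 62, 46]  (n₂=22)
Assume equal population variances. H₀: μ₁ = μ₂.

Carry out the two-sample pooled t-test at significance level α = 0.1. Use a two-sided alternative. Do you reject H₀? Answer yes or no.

x̄₁=33.444, s₁=7.282, n₁=9
x̄₂=57.455, s₂=5.680, n₂=22
s_p² = [8·7.282² + 21·5.680²]/29 = 37.9889
SE = √(s_p²·(1/9+1/22)) = 2.4388
t = (33.444−57.455)/2.4388 = -9.8450
df = 29
p-value (two-sided) = 0.00000
At α=0.1: p < α → reject H₀

reject H₀: yes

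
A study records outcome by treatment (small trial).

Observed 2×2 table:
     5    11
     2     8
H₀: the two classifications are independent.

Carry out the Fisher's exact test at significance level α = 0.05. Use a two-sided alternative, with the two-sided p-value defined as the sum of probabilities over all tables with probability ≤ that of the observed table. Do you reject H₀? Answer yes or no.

reject H₀: no

Margins: r₁=16, r₂=10, c₁=7, c₂=19, n=26
p_obs = C(16,5)·C(10,2)/C(26,7); sum pmf over tables with pmf ≤ p_obs
p-value (two-sided) = 0.66798
At α=0.05: p ≥ α → fail to reject H₀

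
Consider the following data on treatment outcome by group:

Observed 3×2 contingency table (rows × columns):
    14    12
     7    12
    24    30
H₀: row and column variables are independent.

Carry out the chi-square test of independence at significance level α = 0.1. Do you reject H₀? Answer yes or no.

Row totals [26, 19, 54], col totals [45, 54], n=99
χ² = (14−11.82)²/11.82 + (12−14.18)²/14.18 + (7−8.64)²/8.64 + (12−10.36)²/10.36 + (24−24.55)²/24.55 + (30−29.45)²/29.45 = 1.3291
df = 2
p-value (upper-tail) = 0.51450
At α=0.1: p ≥ α → fail to reject H₀

reject H₀: no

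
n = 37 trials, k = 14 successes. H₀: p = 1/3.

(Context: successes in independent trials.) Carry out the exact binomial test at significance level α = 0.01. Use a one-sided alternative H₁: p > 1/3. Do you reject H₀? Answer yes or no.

Exact binomial: n=37, k=14, p₀=1/3=0.3333
P(X≥14) from Σ C(n,i)·p₀^i·(1−p₀)^(n−i)
p-value (one-sided, H₁ greater) = 0.33636
At α=0.01: p ≥ α → fail to reject H₀

reject H₀: no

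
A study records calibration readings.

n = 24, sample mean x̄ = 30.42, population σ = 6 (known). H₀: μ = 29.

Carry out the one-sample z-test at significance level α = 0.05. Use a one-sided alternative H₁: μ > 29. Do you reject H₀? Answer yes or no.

SE = σ/√n = 6/√24 = 1.2247
z = (x̄−μ₀)/SE = (30.42−29)/1.2247 = 1.1594
p-value (one-sided, H₁ greater) = 0.12314
At α=0.05: p ≥ α → fail to reject H₀

reject H₀: no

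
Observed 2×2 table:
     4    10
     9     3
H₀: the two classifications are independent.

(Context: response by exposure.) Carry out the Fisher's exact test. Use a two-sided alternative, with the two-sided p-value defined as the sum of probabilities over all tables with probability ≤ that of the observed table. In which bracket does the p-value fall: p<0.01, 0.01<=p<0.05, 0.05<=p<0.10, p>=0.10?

Margins: r₁=14, r₂=12, c₁=13, c₂=13, n=26
p_obs = C(14,4)·C(12,9)/C(26,13); sum pmf over tables with pmf ≤ p_obs
p-value (two-sided) = 0.04718
→ bracket: 0.01<=p<0.05

p-value bracket: 0.01<=p<0.05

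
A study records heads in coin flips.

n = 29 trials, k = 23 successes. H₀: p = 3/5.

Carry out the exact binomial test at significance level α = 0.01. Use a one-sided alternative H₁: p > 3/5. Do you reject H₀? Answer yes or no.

reject H₀: no

Exact binomial: n=29, k=23, p₀=3/5=0.6000
P(X≥23) from Σ C(n,i)·p₀^i·(1−p₀)^(n−i)
p-value (one-sided, H₁ greater) = 0.02333
At α=0.01: p ≥ α → fail to reject H₀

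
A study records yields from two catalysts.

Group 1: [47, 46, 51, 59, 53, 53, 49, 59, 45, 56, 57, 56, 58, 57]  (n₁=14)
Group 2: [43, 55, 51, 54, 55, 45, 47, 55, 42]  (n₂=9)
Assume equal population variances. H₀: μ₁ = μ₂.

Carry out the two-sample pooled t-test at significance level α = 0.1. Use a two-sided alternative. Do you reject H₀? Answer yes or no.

reject H₀: no

x̄₁=53.286, s₁=4.921, n₁=14
x̄₂=49.667, s₂=5.454, n₂=9
s_p² = [13·4.921² + 8·5.454²]/21 = 26.3265
SE = √(s_p²·(1/14+1/9)) = 2.1922
t = (53.286−49.667)/2.1922 = 1.6509
df = 21
p-value (two-sided) = 0.11364
At α=0.1: p ≥ α → fail to reject H₀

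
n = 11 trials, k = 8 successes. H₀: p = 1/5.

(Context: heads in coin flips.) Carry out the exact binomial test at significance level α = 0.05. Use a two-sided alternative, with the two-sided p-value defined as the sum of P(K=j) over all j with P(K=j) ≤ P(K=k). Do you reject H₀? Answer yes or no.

reject H₀: yes

Exact binomial: n=11, k=8, p₀=1/5=0.2000
P(X=j) = C(n,j)·p₀^j·(1−p₀)^(n−j); p = Σ P(X=j) over j with P(X=j) ≤ P(X=8)
p-value (two-sided) = 0.00024
At α=0.05: p < α → reject H₀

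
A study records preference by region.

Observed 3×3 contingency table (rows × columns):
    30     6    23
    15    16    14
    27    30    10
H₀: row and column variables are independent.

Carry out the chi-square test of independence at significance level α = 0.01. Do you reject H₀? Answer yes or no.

reject H₀: yes

Row totals [59, 45, 67], col totals [72, 52, 47], n=171
χ² = (30−24.84)²/24.84 + (6−17.94)²/17.94 + (23−16.22)²/16.22 + (15−18.95)²/18.95 + (16−13.68)²/13.68 + (14−12.37)²/12.37 + (27−28.21)²/28.21 + (30−20.37)²/20.37 + (10−18.42)²/18.42 = 21.7313
df = 4
p-value (upper-tail) = 0.00023
At α=0.01: p < α → reject H₀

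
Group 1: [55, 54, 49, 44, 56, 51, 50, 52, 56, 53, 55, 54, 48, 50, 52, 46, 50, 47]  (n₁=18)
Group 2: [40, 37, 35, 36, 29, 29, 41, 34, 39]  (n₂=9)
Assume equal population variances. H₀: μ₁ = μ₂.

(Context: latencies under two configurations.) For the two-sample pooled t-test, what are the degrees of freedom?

degrees of freedom = 25

df = n₁ + n₂ − 2 = 18 + 9 − 2 = 25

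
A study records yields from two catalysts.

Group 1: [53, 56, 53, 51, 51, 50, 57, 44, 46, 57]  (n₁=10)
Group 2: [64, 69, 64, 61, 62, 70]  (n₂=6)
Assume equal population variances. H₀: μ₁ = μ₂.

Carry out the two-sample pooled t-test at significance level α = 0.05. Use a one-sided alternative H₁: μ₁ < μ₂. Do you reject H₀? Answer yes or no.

reject H₀: yes

x̄₁=51.800, s₁=4.392, n₁=10
x̄₂=65.000, s₂=3.688, n₂=6
s_p² = [9·4.392² + 5·3.688²]/14 = 17.2571
SE = √(s_p²·(1/10+1/6)) = 2.1452
t = (51.800−65.000)/2.1452 = -6.1533
df = 14
p-value (one-sided, H₁ less) = 0.00001
At α=0.05: p < α → reject H₀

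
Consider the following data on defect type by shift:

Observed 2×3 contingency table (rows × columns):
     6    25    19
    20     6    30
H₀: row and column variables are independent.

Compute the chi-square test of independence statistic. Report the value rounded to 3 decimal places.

test statistic = 21.382

Row totals [50, 56], col totals [26, 31, 49], n=106
χ² = (6−12.26)²/12.26 + (25−14.62)²/14.62 + (19−23.11)²/23.11 + (20−13.74)²/13.74 + (6−16.38)²/16.38 + (30−25.89)²/25.89 = 21.3819
df = 2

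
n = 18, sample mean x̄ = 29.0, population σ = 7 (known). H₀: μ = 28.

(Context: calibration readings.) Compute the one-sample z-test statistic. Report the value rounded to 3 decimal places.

SE = σ/√n = 7/√18 = 1.6499
z = (x̄−μ₀)/SE = (29.0−28)/1.6499 = 0.6061

test statistic = 0.606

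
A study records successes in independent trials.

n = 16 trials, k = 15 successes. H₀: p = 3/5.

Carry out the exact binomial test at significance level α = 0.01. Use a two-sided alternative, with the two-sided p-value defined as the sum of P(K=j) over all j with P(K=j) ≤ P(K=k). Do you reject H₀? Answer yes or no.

Exact binomial: n=16, k=15, p₀=3/5=0.6000
P(X=j) = C(n,j)·p₀^j·(1−p₀)^(n−j); p = Σ P(X=j) over j with P(X=j) ≤ P(X=15)
p-value (two-sided) = 0.00423
At α=0.01: p < α → reject H₀

reject H₀: yes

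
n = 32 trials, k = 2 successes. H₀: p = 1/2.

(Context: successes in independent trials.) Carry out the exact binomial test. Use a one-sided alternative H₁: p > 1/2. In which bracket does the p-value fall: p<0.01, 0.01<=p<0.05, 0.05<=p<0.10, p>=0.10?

p-value bracket: p>=0.10

Exact binomial: n=32, k=2, p₀=1/2=0.5000
P(X≥2) from Σ C(n,i)·p₀^i·(1−p₀)^(n−i)
p-value (one-sided, H₁ greater) = 1.00000
→ bracket: p>=0.10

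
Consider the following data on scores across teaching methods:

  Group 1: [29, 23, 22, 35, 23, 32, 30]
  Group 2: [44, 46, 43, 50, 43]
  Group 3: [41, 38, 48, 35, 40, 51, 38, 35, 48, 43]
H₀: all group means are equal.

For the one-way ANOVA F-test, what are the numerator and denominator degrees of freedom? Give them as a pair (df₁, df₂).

k = 3 groups, N = 22 total
df = (k−1, N−k) = (3−1, 22−3) = (2, 19)

degrees of freedom = [2, 19]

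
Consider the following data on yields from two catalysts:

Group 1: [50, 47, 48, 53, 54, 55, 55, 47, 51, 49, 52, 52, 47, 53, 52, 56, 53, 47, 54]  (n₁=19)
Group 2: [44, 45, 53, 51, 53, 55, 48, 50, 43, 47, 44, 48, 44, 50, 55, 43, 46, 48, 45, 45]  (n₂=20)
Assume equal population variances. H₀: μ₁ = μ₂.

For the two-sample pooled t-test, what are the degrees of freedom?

degrees of freedom = 37

df = n₁ + n₂ − 2 = 19 + 20 − 2 = 37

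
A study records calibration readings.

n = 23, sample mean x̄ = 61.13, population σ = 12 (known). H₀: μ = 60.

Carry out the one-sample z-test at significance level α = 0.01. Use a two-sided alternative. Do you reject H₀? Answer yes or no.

reject H₀: no

SE = σ/√n = 12/√23 = 2.5022
z = (x̄−μ₀)/SE = (61.13−60)/2.5022 = 0.4516
p-value (two-sided) = 0.65155
At α=0.01: p ≥ α → fail to reject H₀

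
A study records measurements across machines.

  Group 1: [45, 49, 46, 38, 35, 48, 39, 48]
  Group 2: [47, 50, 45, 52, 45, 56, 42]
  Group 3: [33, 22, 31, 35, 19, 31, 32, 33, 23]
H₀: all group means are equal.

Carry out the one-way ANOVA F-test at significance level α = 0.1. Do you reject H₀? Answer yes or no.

reject H₀: yes

Group means [43.50, 48.14, 28.78], grand mean 39.333
SSB = Σnᵢ(x̄ᵢ−x̄)² = 1684.921; SSW = ΣΣ(x−x̄ᵢ)² = 610.413
MSB = 1684.921/2 = 842.4603; MSW = 610.413/21 = 29.0673
F = MSB/MSW = 28.9831
df = (2, 21)
p-value (upper-tail) = 0.00000
At α=0.1: p < α → reject H₀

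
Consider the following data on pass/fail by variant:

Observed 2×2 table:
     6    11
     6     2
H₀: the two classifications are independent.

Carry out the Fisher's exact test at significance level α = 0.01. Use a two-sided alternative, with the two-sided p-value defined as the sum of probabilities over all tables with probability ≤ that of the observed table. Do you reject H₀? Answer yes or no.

Margins: r₁=17, r₂=8, c₁=12, c₂=13, n=25
p_obs = C(17,6)·C(8,6)/C(25,12); sum pmf over tables with pmf ≤ p_obs
p-value (two-sided) = 0.09684
At α=0.01: p ≥ α → fail to reject H₀

reject H₀: no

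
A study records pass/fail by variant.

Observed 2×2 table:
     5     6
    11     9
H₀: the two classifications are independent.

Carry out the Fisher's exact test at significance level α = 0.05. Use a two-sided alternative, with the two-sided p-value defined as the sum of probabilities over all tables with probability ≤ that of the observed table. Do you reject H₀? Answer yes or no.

Margins: r₁=11, r₂=20, c₁=16, c₂=15, n=31
p_obs = C(11,5)·C(20,11)/C(31,16); sum pmf over tables with pmf ≤ p_obs
p-value (two-sided) = 0.71599
At α=0.05: p ≥ α → fail to reject H₀

reject H₀: no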